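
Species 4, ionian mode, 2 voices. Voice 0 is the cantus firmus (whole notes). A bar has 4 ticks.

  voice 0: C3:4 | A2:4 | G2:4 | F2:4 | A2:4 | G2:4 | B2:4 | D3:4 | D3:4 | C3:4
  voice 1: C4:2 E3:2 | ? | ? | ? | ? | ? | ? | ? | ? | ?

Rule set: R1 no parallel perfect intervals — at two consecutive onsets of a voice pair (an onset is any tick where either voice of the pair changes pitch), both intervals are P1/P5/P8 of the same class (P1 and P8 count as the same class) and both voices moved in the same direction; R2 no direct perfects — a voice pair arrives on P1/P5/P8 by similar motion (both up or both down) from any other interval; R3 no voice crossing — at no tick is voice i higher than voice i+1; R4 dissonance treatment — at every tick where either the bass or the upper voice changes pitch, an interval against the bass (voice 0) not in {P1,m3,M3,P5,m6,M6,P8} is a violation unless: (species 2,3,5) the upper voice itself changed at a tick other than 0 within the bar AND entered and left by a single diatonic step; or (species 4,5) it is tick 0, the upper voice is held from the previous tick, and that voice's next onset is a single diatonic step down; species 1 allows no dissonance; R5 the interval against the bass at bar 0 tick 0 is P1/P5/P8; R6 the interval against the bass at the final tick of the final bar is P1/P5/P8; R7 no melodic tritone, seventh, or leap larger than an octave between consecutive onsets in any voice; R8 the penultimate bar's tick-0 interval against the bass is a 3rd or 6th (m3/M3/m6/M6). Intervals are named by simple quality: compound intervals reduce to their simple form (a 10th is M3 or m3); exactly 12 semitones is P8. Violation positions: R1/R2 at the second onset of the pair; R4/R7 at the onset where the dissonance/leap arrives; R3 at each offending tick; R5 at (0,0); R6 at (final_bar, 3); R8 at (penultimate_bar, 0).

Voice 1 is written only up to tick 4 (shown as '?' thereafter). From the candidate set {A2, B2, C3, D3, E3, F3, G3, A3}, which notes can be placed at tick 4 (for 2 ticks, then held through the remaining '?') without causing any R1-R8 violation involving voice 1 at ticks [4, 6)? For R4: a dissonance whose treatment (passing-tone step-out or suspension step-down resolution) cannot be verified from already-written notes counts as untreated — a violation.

A2: violates R2
B2: violates R4
C3: legal
D3: violates R4
E3: legal
F3: legal
G3: violates R4
A3: legal

{A3, C3, E3, F3}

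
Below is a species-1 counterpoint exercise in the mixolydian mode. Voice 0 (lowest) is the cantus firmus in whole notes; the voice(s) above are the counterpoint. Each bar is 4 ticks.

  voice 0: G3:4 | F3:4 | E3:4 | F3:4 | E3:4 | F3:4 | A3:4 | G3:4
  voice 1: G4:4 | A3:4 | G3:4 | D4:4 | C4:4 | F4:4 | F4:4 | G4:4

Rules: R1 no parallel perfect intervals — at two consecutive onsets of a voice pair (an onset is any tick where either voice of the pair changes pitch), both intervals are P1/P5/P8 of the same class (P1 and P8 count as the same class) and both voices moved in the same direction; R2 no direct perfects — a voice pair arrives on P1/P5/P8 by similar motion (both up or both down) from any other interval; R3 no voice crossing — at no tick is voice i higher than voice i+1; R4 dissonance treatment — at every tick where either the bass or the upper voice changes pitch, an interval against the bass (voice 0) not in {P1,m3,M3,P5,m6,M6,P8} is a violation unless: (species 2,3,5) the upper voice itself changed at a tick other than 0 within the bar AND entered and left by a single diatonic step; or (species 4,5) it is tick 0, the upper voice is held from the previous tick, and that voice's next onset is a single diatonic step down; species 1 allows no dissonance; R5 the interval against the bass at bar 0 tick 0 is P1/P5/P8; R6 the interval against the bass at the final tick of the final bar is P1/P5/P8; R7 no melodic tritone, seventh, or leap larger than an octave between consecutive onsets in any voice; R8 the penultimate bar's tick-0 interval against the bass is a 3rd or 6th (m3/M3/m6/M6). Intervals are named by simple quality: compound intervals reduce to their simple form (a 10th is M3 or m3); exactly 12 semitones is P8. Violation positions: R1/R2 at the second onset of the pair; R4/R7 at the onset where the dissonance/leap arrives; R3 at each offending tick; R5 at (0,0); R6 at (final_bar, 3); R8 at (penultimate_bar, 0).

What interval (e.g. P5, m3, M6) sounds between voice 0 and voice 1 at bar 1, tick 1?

voice 0=F3 voice 1=A3 -> M3

M3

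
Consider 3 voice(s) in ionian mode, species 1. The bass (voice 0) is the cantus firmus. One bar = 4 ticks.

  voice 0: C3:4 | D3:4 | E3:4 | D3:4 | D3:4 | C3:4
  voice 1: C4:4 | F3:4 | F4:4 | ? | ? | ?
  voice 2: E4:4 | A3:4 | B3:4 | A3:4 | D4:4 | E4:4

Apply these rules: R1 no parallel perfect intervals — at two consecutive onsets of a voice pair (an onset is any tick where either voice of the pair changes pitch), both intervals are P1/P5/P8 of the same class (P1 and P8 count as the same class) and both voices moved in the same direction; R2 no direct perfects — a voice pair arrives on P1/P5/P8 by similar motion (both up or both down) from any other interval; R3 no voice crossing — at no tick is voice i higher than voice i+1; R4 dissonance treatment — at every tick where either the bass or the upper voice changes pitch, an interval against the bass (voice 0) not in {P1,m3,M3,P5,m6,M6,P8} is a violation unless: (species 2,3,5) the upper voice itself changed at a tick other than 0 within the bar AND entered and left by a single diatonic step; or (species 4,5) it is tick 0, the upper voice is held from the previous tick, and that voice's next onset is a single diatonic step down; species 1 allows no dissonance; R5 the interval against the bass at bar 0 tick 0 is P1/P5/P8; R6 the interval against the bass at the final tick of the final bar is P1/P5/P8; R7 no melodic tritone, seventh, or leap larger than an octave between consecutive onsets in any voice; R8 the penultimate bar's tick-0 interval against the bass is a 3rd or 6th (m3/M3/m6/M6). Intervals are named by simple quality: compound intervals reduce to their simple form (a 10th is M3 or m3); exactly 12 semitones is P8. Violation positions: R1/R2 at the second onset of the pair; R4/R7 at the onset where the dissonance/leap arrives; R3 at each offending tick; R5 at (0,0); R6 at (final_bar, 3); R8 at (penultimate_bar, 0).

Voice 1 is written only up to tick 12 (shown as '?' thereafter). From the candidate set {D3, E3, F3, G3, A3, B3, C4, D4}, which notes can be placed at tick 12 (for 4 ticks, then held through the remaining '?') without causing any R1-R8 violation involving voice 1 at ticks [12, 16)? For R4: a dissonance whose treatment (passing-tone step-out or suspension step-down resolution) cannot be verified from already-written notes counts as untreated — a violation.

{F3}

D3: violates R2,R7
E3: violates R4,R7
F3: legal
G3: violates R4,R7
A3: violates R2
B3: violates R3,R7
C4: violates R3,R4
D4: violates R2,R3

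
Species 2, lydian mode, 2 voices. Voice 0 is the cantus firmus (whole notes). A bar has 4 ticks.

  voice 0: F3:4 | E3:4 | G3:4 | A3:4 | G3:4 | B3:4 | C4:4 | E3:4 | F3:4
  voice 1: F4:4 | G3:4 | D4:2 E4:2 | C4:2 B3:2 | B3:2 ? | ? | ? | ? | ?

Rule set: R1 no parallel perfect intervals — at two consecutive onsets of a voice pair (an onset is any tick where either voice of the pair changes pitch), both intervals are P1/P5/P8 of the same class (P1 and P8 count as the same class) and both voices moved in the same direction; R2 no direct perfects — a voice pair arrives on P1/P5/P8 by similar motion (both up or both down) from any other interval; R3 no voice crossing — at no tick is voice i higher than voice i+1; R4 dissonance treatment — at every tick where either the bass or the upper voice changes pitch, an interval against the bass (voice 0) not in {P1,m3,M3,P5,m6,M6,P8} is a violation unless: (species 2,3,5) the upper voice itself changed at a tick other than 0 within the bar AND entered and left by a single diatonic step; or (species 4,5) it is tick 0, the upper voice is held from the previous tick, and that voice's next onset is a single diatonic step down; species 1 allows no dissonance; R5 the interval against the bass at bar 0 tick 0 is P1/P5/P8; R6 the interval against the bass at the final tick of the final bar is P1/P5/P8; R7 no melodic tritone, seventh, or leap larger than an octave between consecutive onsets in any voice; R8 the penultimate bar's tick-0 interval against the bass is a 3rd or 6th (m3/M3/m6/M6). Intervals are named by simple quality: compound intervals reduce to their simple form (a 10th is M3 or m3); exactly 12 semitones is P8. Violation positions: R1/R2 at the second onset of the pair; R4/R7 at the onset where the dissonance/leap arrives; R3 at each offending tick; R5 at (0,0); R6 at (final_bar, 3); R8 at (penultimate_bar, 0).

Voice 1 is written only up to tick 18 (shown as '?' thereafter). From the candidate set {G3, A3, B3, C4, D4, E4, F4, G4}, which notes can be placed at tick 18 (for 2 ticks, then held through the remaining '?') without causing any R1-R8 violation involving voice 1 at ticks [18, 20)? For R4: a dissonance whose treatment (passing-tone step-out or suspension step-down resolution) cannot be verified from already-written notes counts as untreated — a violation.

G3: legal
A3: violates R4
B3: legal
C4: violates R4
D4: legal
E4: legal
F4: violates R4,R7
G4: legal

{B3, D4, E4, G3, G4}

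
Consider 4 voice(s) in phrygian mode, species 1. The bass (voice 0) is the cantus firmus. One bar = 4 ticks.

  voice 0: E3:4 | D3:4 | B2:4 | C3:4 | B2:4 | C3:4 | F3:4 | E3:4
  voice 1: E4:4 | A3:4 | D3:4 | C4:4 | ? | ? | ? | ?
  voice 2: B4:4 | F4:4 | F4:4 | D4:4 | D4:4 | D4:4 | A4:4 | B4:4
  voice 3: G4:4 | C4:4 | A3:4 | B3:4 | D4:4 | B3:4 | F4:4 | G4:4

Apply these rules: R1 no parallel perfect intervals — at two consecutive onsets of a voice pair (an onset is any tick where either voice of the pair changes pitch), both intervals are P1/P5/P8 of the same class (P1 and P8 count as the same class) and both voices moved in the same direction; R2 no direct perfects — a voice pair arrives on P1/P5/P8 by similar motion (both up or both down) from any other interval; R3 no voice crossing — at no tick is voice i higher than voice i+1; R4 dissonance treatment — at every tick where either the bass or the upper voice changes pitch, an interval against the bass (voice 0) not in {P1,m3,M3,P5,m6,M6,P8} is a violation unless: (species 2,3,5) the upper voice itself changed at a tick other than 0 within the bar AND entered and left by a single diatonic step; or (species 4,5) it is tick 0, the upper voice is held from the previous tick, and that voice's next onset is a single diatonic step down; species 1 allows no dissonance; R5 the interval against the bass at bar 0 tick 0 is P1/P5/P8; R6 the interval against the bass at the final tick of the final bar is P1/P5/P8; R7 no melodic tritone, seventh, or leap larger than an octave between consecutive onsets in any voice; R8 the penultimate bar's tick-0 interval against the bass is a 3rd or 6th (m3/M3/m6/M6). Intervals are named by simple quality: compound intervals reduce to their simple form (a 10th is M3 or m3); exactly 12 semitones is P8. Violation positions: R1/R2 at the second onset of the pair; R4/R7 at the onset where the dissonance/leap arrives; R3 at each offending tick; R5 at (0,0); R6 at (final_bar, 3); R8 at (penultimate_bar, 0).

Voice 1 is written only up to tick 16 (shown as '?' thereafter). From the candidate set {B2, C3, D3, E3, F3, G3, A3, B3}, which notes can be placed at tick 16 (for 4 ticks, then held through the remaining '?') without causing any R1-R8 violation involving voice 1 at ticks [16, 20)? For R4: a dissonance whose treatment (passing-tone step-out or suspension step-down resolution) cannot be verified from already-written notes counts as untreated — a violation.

{G3}

B2: violates R1,R7
C3: violates R4
D3: violates R7
E3: violates R4
F3: violates R4
G3: legal
A3: violates R4
B3: violates R1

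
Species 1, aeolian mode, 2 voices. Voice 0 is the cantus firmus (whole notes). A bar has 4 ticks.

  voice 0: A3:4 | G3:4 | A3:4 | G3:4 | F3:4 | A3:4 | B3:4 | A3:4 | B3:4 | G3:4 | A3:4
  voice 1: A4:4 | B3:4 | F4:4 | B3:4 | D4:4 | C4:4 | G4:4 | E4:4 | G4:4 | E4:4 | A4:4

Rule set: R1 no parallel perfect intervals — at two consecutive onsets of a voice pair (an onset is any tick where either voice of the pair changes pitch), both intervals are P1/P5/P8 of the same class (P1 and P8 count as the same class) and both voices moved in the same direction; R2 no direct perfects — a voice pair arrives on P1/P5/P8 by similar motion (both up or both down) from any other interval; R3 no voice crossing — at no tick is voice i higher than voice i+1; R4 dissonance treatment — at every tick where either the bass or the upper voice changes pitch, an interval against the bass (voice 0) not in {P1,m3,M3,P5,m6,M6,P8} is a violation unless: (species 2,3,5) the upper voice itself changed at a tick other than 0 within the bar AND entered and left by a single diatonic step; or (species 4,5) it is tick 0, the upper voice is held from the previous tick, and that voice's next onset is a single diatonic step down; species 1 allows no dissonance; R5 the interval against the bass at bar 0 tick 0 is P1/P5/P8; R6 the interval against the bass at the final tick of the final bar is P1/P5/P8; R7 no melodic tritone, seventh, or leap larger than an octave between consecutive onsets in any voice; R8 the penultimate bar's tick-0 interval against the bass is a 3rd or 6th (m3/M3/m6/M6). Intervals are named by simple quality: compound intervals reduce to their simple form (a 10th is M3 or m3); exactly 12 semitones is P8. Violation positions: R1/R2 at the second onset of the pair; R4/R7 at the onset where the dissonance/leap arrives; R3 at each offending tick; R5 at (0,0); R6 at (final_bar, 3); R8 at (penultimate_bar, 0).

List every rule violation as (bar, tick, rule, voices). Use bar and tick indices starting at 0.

bar 0: v0=A3 v1=A4 downbeat P8
bar 1: v0=G3 v1=B3 downbeat M3
bar 2: v0=A3 v1=F4 downbeat m6
bar 3: v0=G3 v1=B3 downbeat M3
bar 4: v0=F3 v1=D4 downbeat M6
bar 5: v0=A3 v1=C4 downbeat m3
bar 6: v0=B3 v1=G4 downbeat m6
bar 7: v0=A3 v1=E4 downbeat P5
bar 8: v0=B3 v1=G4 downbeat m6
bar 9: v0=G3 v1=E4 downbeat M6
bar 10: v0=A3 v1=A4 downbeat P8
  -> R7 @ bar 1 tick 0 v(1,): A4->B3 leap 10st
  -> R7 @ bar 2 tick 0 v(1,): B3->F4 leap 6st
  -> R7 @ bar 3 tick 0 v(1,): F4->B3 leap 6st
  -> R2 @ bar 7 tick 0 v(0, 1): B3/G4 m6 -> A3/E4 P5 similar
  -> R2 @ bar 10 tick 0 v(0, 1): G3/E4 M6 -> A3/A4 P8 similar

(1, 0, R7, (1,))
(2, 0, R7, (1,))
(3, 0, R7, (1,))
(7, 0, R2, (0, 1))
(10, 0, R2, (0, 1))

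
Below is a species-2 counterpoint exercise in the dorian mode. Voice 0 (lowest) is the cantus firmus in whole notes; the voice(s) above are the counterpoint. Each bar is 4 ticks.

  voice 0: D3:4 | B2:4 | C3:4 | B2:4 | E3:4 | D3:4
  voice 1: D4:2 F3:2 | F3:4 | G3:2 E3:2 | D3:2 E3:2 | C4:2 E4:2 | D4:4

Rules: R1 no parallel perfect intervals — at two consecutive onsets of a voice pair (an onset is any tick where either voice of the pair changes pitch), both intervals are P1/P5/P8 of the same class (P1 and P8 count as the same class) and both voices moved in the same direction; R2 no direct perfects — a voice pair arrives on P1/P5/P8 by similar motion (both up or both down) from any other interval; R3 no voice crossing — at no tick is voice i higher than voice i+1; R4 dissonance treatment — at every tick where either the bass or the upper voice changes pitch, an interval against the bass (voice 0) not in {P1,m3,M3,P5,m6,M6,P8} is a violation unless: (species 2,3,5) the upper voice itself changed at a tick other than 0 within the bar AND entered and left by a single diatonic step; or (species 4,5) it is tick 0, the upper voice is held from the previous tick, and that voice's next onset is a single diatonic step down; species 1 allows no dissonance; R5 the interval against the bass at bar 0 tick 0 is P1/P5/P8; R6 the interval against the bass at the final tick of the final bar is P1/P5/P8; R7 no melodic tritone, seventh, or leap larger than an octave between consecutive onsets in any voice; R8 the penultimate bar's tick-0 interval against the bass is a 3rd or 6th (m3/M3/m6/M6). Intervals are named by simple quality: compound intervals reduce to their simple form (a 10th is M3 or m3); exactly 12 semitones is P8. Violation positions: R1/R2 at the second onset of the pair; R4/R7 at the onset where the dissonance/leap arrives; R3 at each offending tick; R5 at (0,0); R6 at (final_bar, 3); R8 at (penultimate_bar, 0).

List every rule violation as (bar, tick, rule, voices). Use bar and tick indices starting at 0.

(1, 0, R4, (0, 1))
(2, 0, R2, (0, 1))
(3, 2, R4, (0, 1))
(5, 0, R1, (0, 1))

bar 0: v0=D3 v1=D4 downbeat P8
bar 1: v0=B2 v1=F3 downbeat TT
bar 2: v0=C3 v1=G3 downbeat P5
bar 3: v0=B2 v1=D3 downbeat m3
bar 4: v0=E3 v1=C4 downbeat m6
bar 5: v0=D3 v1=D4 downbeat P8
  -> R4 @ bar 1 tick 0 v(0, 1): B2/F3 TT untreated
  -> R2 @ bar 2 tick 0 v(0, 1): B2/F3 TT -> C3/G3 P5 similar
  -> R4 @ bar 3 tick 2 v(0, 1): B2/E3 P4 untreated
  -> R1 @ bar 5 tick 0 v(0, 1): E3/E4 P8 -> D3/D4 P8 similar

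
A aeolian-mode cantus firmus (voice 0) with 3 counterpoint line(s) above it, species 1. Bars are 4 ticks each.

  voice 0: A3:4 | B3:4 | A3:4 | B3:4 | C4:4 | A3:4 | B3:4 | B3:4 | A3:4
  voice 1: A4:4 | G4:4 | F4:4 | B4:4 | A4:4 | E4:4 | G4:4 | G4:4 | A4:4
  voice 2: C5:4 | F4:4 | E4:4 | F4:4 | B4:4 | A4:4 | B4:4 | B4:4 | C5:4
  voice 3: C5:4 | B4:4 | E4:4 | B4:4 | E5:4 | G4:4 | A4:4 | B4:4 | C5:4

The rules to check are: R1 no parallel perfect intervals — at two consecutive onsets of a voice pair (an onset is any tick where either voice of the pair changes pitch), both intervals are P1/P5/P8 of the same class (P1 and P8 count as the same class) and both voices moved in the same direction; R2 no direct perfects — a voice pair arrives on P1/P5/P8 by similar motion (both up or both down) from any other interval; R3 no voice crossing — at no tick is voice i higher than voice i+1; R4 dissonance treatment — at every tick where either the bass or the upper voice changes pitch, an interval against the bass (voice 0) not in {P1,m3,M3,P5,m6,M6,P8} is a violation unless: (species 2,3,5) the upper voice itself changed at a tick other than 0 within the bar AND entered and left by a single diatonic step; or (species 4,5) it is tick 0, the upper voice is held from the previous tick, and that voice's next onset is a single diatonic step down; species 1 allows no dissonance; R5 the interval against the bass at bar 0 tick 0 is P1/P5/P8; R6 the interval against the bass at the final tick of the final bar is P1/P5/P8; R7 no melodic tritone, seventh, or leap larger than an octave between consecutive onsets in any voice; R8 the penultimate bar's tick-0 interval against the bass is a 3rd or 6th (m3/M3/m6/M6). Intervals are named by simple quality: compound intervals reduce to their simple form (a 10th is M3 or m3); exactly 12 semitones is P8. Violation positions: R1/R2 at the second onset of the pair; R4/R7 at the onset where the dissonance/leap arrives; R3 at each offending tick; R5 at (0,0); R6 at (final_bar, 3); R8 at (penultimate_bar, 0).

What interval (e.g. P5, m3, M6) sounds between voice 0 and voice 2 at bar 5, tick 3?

voice 0=A3 voice 2=A4 -> P8

P8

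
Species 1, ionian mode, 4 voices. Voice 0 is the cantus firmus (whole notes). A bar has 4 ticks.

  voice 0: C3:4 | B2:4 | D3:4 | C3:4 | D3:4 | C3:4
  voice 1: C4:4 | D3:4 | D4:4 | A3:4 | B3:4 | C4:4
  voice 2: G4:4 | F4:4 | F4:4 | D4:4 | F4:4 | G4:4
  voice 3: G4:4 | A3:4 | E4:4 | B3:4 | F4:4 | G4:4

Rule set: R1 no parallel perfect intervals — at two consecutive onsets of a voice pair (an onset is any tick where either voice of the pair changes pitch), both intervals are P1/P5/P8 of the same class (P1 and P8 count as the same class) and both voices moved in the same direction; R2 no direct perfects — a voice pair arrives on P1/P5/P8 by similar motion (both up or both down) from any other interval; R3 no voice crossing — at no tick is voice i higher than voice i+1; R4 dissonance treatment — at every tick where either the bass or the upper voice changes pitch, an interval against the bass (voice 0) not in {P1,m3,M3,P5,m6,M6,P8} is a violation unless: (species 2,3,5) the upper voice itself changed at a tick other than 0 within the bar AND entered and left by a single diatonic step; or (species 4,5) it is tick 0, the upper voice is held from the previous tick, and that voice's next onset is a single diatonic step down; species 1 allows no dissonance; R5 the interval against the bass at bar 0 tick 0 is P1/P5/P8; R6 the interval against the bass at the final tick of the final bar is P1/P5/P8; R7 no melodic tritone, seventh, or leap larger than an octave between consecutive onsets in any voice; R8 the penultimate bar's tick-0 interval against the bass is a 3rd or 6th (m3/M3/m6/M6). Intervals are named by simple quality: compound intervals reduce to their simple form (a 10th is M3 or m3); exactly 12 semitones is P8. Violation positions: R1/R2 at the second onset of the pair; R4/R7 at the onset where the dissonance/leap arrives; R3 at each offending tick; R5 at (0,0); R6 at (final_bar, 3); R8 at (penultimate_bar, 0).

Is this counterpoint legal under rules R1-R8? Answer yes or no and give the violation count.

bar 0: v0=C3 v1=C4 v2=G4 v3=G4 (P5)
bar 1: v0=B2 v1=D3 v2=F4 v3=A3 (m7)
bar 2: v0=D3 v1=D4 v2=F4 v3=E4 (M2)
bar 3: v0=C3 v1=A3 v2=D4 v3=B3 (M7)
bar 4: v0=D3 v1=B3 v2=F4 v3=F4 (m3)
bar 5: v0=C3 v1=C4 v2=G4 v3=G4 (P5)
  R1 @ bar1.0: C4/G4 P5 -> D3/A3 P5 similar
  R3 @ bar1.0: F4 above A3
  R4 @ bar1.0: B2/F4 TT untreated
  R4 @ bar1.0: B2/A3 m7 untreated
  R7 @ bar1.0: C4->D3 leap 10st
  R7 @ bar1.0: G4->A3 leap 10st
  R3 @ bar1.1: F4 above A3
  R3 @ bar1.2: F4 above A3
  R3 @ bar1.3: F4 above A3
  R2 @ bar2.0: B2/D3 m3 -> D3/D4 P8 similar
  R3 @ bar2.0: F4 above E4
  R4 @ bar2.0: D3/E4 M2 untreated
  R3 @ bar2.1: F4 above E4
  R3 @ bar2.2: F4 above E4
  R3 @ bar2.3: F4 above E4
  R3 @ bar3.0: D4 above B3
  R4 @ bar3.0: C3/D4 M2 untreated
  R4 @ bar3.0: C3/B3 M7 untreated
  R3 @ bar3.1: D4 above B3
  R3 @ bar3.2: D4 above B3
  R3 @ bar3.3: D4 above B3
  R2 @ bar4.0: D4/B3 m3 -> F4/F4 P1 similar
  R7 @ bar4.0: B3->F4 leap 6st
  R1 @ bar5.0: F4/F4 P1 -> G4/G4 P1 similar
  R2 @ bar5.0: B3/F4 TT -> C4/G4 P5 similar
  R2 @ bar5.0: B3/F4 TT -> C4/G4 P5 similar

No (26 violations)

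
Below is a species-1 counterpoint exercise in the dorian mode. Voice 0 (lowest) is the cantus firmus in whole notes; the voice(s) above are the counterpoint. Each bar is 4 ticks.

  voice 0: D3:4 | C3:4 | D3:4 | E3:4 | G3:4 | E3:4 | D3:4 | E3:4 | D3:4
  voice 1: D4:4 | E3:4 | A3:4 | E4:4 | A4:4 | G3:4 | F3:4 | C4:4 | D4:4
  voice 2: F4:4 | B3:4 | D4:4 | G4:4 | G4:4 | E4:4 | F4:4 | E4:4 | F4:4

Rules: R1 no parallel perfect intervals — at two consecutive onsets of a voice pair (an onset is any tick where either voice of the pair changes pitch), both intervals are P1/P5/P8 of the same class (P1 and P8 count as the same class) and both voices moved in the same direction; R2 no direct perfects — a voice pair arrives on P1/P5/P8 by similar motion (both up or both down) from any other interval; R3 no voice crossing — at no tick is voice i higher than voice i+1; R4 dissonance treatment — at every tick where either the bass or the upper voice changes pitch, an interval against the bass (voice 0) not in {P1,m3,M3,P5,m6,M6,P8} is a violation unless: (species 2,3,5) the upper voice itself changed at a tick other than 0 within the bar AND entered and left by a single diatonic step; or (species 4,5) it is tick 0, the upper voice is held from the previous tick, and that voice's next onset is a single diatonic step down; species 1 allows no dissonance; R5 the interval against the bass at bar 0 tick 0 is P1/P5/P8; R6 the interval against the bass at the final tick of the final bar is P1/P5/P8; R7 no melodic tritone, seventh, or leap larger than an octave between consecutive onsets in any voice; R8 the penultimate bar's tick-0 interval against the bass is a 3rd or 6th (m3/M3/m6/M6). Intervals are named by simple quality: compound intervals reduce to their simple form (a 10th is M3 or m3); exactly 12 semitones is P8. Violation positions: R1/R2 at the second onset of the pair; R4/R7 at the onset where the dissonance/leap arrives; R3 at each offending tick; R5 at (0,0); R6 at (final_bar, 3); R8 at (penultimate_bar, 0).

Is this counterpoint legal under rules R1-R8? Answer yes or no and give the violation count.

No (17 violations)

bar 0: v0=D3 v1=D4 v2=F4 (m3)
bar 1: v0=C3 v1=E3 v2=B3 (M7)
bar 2: v0=D3 v1=A3 v2=D4 (P8)
bar 3: v0=E3 v1=E4 v2=G4 (m3)
bar 4: v0=G3 v1=A4 v2=G4 (P8)
bar 5: v0=E3 v1=G3 v2=E4 (P8)
bar 6: v0=D3 v1=F3 v2=F4 (m3)
bar 7: v0=E3 v1=C4 v2=E4 (P8)
bar 8: v0=D3 v1=D4 v2=F4 (m3)
  R5 @ bar0.0: opens on m3
  R2 @ bar1.0: D4/F4 m3 -> E3/B3 P5 similar
  R4 @ bar1.0: C3/B3 M7 untreated
  R7 @ bar1.0: D4->E3 leap 10st
  R7 @ bar1.0: F4->B3 leap 6st
  R2 @ bar2.0: C3/E3 M3 -> D3/A3 P5 similar
  R2 @ bar2.0: C3/B3 M7 -> D3/D4 P8 similar
  R2 @ bar3.0: D3/A3 P5 -> E3/E4 P8 similar
  R3 @ bar4.0: A4 above G4
  R4 @ bar4.0: G3/A4 M2 untreated
  R3 @ bar4.1: A4 above G4
  R3 @ bar4.2: A4 above G4
  R3 @ bar4.3: A4 above G4
  R1 @ bar5.0: G3/G4 P8 -> E3/E4 P8 similar
  R7 @ bar5.0: A4->G3 leap 14st
  R8 @ bar7.0: penult P8 not 3rd/6th
  R6 @ bar8.3: closes on m3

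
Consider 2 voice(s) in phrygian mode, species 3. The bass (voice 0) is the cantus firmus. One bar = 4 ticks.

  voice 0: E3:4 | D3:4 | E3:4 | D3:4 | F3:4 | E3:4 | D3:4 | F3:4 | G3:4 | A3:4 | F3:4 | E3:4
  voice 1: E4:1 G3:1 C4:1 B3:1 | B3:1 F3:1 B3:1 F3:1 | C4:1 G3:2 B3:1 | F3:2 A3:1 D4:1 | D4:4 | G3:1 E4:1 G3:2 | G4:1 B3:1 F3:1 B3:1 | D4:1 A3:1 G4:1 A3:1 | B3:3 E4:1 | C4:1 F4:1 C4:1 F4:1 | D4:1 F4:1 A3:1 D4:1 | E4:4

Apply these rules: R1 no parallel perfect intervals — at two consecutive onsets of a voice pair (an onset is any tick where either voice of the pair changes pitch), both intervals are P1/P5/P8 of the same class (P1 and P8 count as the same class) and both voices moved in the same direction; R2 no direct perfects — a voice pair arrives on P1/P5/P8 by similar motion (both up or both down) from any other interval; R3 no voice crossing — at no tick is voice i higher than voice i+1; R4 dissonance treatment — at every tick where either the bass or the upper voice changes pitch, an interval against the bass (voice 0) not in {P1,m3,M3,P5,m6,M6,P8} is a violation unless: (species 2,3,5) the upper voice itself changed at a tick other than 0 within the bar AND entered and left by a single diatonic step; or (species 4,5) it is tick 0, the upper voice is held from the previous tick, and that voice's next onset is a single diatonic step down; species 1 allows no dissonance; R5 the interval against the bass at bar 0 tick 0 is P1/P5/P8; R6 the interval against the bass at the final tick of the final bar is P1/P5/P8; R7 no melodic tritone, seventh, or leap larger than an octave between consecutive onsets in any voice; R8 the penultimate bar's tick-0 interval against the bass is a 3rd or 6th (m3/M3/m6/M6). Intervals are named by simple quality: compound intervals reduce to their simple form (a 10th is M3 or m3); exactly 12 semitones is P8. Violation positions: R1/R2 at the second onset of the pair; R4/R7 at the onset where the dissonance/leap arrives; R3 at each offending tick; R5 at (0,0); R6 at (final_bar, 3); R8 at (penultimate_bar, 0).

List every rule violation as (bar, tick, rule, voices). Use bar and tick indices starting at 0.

(1, 1, R7, (1,))
(1, 2, R7, (1,))
(1, 3, R7, (1,))
(3, 0, R7, (1,))
(6, 0, R4, (0, 1))
(6, 2, R7, (1,))
(6, 3, R7, (1,))
(7, 2, R4, (0, 1))
(7, 2, R7, (1,))
(7, 3, R7, (1,))

bar 0: v0=E3 v1=E4 downbeat P8
bar 1: v0=D3 v1=B3 downbeat M6
bar 2: v0=E3 v1=C4 downbeat m6
bar 3: v0=D3 v1=F3 downbeat m3
bar 4: v0=F3 v1=D4 downbeat M6
bar 5: v0=E3 v1=G3 downbeat m3
bar 6: v0=D3 v1=G4 downbeat P4
bar 7: v0=F3 v1=D4 downbeat M6
bar 8: v0=G3 v1=B3 downbeat M3
bar 9: v0=A3 v1=C4 downbeat m3
bar 10: v0=F3 v1=D4 downbeat M6
bar 11: v0=E3 v1=E4 downbeat P8
  -> R7 @ bar 1 tick 1 v(1,): B3->F3 leap 6st
  -> R7 @ bar 1 tick 2 v(1,): F3->B3 leap 6st
  -> R7 @ bar 1 tick 3 v(1,): B3->F3 leap 6st
  -> R7 @ bar 3 tick 0 v(1,): B3->F3 leap 6st
  -> R4 @ bar 6 tick 0 v(0, 1): D3/G4 P4 untreated
  -> R7 @ bar 6 tick 2 v(1,): B3->F3 leap 6st
  -> R7 @ bar 6 tick 3 v(1,): F3->B3 leap 6st
  -> R4 @ bar 7 tick 2 v(0, 1): F3/G4 M2 untreated
  -> R7 @ bar 7 tick 2 v(1,): A3->G4 leap 10st
  -> R7 @ bar 7 tick 3 v(1,): G4->A3 leap 10st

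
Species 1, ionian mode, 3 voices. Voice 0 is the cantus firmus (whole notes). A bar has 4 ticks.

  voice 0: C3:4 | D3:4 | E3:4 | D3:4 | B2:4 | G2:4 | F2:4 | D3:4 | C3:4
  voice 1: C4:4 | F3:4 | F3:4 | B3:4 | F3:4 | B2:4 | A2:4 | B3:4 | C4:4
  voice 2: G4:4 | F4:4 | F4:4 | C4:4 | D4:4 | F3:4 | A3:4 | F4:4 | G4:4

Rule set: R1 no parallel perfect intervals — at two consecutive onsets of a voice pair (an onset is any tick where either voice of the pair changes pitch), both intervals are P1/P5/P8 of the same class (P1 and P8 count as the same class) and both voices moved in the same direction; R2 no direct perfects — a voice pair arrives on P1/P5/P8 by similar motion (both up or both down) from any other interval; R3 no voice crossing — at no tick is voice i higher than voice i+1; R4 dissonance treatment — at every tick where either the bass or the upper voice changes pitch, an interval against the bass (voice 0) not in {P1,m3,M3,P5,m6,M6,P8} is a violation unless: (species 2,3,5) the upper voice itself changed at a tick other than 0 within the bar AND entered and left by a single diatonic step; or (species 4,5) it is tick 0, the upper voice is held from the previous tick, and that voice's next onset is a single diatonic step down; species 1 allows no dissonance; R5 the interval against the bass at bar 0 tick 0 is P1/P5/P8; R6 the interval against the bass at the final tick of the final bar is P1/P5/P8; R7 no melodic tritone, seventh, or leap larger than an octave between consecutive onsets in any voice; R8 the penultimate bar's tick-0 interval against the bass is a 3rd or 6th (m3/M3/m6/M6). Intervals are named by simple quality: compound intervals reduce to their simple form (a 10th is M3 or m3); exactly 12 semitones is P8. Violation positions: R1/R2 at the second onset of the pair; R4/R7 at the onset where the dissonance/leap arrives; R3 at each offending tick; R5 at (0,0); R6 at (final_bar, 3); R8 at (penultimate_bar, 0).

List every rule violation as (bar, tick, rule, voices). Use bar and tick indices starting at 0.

bar 0: v0=C3 v1=C4 v2=G4 downbeat P5
bar 1: v0=D3 v1=F3 v2=F4 downbeat m3
bar 2: v0=E3 v1=F3 v2=F4 downbeat m2
bar 3: v0=D3 v1=B3 v2=C4 downbeat m7
bar 4: v0=B2 v1=F3 v2=D4 downbeat m3
bar 5: v0=G2 v1=B2 v2=F3 downbeat m7
bar 6: v0=F2 v1=A2 v2=A3 downbeat M3
bar 7: v0=D3 v1=B3 v2=F4 downbeat m3
bar 8: v0=C3 v1=C4 v2=G4 downbeat P5
  -> R2 @ bar 1 tick 0 v(1, 2): C4/G4 P5 -> F3/F4 P8 similar
  -> R4 @ bar 2 tick 0 v(0, 1): E3/F3 m2 untreated
  -> R4 @ bar 2 tick 0 v(0, 2): E3/F4 m2 untreated
  -> R4 @ bar 3 tick 0 v(0, 2): D3/C4 m7 untreated
  -> R7 @ bar 3 tick 0 v(1,): F3->B3 leap 6st
  -> R4 @ bar 4 tick 0 v(0, 1): B2/F3 TT untreated
  -> R7 @ bar 4 tick 0 v(1,): B3->F3 leap 6st
  -> R4 @ bar 5 tick 0 v(0, 2): G2/F3 m7 untreated
  -> R7 @ bar 5 tick 0 v(1,): F3->B2 leap 6st
  -> R7 @ bar 7 tick 0 v(1,): A2->B3 leap 14st
  -> R2 @ bar 8 tick 0 v(1, 2): B3/F4 TT -> C4/G4 P5 similar

(1, 0, R2, (1, 2))
(2, 0, R4, (0, 1))
(2, 0, R4, (0, 2))
(3, 0, R4, (0, 2))
(3, 0, R7, (1,))
(4, 0, R4, (0, 1))
(4, 0, R7, (1,))
(5, 0, R4, (0, 2))
(5, 0, R7, (1,))
(7, 0, R7, (1,))
(8, 0, R2, (1, 2))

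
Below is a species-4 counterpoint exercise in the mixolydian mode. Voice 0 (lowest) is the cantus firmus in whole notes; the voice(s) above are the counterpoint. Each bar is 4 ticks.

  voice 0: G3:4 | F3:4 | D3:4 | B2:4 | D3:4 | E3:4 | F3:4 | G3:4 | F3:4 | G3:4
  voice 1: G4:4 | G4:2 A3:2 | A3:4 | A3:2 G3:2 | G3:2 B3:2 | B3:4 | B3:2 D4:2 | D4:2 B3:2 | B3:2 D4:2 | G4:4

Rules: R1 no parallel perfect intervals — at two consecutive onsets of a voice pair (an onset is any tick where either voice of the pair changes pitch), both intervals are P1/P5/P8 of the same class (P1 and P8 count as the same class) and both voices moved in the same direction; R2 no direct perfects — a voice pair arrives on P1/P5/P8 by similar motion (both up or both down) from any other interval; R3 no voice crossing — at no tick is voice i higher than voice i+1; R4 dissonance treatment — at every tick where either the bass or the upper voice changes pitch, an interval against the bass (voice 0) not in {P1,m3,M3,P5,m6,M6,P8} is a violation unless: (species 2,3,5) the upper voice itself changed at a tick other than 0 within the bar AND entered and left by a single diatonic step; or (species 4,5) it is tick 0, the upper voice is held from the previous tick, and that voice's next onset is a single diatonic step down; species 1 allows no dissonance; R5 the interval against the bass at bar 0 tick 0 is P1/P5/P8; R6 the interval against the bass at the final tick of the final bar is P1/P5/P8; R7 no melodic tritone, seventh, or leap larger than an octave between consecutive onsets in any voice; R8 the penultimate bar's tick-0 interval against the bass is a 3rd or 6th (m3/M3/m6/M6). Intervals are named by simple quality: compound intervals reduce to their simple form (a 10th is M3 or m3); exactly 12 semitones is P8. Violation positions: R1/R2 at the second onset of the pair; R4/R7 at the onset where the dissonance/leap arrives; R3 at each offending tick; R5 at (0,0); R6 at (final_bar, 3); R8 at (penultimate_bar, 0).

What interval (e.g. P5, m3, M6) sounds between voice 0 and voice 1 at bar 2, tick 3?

P5

voice 0=D3 voice 1=A3 -> P5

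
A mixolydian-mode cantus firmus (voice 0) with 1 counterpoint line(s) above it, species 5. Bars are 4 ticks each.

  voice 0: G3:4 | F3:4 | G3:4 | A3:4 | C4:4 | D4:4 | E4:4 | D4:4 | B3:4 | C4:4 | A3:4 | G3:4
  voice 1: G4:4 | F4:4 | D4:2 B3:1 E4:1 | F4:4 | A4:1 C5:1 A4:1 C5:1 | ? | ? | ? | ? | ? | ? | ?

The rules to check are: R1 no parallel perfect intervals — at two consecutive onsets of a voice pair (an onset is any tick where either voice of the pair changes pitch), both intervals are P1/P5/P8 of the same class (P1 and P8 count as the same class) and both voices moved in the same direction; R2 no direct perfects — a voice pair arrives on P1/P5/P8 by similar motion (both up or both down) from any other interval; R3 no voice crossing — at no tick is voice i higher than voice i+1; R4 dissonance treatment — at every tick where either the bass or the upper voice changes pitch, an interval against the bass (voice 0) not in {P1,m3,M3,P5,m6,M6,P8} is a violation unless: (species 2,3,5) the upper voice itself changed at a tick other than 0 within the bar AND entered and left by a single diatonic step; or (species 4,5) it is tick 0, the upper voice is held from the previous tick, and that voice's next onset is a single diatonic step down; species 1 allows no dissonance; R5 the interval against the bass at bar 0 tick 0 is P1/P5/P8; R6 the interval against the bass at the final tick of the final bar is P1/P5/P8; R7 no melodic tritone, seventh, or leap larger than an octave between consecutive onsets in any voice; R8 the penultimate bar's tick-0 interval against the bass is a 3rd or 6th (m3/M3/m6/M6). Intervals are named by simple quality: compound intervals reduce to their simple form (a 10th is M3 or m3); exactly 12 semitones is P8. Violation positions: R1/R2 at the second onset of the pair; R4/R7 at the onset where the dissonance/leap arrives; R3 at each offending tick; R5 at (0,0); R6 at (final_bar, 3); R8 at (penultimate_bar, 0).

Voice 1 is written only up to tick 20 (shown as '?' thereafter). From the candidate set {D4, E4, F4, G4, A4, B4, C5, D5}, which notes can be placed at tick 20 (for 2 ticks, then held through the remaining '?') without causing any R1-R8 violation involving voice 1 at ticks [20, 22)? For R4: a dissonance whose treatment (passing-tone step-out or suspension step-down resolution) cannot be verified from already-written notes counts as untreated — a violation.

D4: violates R7
E4: violates R4
F4: legal
G4: violates R4
A4: legal
B4: legal
C5: violates R4
D5: violates R1

{A4, B4, F4}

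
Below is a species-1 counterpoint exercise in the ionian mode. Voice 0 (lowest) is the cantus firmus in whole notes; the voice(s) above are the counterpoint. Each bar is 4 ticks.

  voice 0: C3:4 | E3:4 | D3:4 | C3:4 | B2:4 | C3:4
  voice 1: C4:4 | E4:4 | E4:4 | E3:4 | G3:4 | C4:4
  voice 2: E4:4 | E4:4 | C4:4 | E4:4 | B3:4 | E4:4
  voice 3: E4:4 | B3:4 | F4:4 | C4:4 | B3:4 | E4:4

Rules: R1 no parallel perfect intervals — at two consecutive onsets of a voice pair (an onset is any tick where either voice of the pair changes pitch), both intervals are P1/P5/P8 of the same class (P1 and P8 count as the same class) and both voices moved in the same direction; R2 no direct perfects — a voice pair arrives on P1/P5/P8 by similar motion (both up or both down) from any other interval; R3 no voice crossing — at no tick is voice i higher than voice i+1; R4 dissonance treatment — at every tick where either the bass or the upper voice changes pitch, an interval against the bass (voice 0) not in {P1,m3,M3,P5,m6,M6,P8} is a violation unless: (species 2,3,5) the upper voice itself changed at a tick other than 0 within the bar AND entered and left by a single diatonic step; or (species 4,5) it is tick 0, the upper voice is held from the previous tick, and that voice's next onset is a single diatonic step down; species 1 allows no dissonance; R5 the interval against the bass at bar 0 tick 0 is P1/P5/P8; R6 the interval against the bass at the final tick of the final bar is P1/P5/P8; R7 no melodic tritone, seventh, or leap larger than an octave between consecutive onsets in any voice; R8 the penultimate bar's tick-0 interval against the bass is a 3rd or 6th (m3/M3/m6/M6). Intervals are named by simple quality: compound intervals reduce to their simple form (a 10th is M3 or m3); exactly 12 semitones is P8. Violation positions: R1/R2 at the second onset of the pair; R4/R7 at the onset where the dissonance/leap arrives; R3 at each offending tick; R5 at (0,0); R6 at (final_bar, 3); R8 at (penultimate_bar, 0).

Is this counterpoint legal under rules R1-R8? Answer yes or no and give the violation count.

No (28 violations)

bar 0: v0=C3 v1=C4 v2=E4 v3=E4 (M3)
bar 1: v0=E3 v1=E4 v2=E4 v3=B3 (P5)
bar 2: v0=D3 v1=E4 v2=C4 v3=F4 (m3)
bar 3: v0=C3 v1=E3 v2=E4 v3=C4 (P8)
bar 4: v0=B2 v1=G3 v2=B3 v3=B3 (P8)
bar 5: v0=C3 v1=C4 v2=E4 v3=E4 (M3)
  R5 @ bar0.0: opens on M3
  R5 @ bar0.0: opens on M3
  R1 @ bar1.0: C3/C4 P8 -> E3/E4 P8 similar
  R3 @ bar1.0: E4 above B3
  R3 @ bar1.1: E4 above B3
  R3 @ bar1.2: E4 above B3
  R3 @ bar1.3: E4 above B3
  R3 @ bar2.0: E4 above C4
  R4 @ bar2.0: D3/E4 M2 untreated
  R4 @ bar2.0: D3/C4 m7 untreated
  R7 @ bar2.0: B3->F4 leap 6st
  R3 @ bar2.1: E4 above C4
  R3 @ bar2.2: E4 above C4
  R3 @ bar2.3: E4 above C4
  R2 @ bar3.0: D3/F4 m3 -> C3/C4 P8 similar
  R3 @ bar3.0: E4 above C4
  R3 @ bar3.1: E4 above C4
  R3 @ bar3.2: E4 above C4
  R3 @ bar3.3: E4 above C4
  R1 @ bar4.0: C3/C4 P8 -> B2/B3 P8 similar
  R2 @ bar4.0: C3/E4 M3 -> B2/B3 P8 similar
  R2 @ bar4.0: E4/C4 M3 -> B3/B3 P1 similar
  R8 @ bar4.0: penult P8 not 3rd/6th
  R8 @ bar4.0: penult P8 not 3rd/6th
  R1 @ bar5.0: B3/B3 P1 -> E4/E4 P1 similar
  R2 @ bar5.0: B2/G3 m6 -> C3/C4 P8 similar
  R6 @ bar5.3: closes on M3
  R6 @ bar5.3: closes on M3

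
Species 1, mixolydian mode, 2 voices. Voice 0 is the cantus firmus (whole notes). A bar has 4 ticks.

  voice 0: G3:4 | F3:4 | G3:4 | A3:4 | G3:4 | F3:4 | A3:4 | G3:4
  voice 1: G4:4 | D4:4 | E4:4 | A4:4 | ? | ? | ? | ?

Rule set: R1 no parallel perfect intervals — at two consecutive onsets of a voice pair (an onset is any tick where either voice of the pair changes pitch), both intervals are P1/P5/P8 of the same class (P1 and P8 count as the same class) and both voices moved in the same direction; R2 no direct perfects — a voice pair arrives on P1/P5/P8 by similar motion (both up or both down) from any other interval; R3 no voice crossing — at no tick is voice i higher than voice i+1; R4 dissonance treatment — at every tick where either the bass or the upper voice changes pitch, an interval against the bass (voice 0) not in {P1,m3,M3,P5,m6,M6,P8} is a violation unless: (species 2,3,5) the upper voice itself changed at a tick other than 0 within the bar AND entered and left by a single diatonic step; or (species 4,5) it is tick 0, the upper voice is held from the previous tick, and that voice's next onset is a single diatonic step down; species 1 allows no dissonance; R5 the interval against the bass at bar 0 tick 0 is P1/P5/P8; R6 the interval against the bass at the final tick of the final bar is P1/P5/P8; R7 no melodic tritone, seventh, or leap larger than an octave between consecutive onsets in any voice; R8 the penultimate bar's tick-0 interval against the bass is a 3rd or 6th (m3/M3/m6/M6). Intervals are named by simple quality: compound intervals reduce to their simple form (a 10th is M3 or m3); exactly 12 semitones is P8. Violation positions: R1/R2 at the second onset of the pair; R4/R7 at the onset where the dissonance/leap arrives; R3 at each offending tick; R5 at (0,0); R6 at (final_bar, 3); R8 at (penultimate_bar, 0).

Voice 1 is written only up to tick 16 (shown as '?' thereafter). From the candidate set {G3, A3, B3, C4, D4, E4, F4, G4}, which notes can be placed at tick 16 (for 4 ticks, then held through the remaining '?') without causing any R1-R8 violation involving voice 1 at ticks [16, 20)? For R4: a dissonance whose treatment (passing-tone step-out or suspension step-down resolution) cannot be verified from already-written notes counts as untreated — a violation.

G3: violates R1,R7
A3: violates R4
B3: violates R7
C4: violates R4
D4: violates R2
E4: legal
F4: violates R4
G4: violates R1

{E4}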